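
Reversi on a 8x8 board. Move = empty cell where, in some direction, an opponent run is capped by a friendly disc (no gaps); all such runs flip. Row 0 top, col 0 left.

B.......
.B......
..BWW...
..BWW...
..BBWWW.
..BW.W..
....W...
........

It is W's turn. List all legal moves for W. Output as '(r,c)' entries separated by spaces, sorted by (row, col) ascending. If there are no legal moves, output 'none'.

Answer: (2,1) (3,1) (4,1) (5,1) (6,1)

Derivation:
(0,1): no bracket -> illegal
(0,2): no bracket -> illegal
(1,0): no bracket -> illegal
(1,2): no bracket -> illegal
(1,3): no bracket -> illegal
(2,0): no bracket -> illegal
(2,1): flips 1 -> legal
(3,1): flips 2 -> legal
(4,1): flips 3 -> legal
(5,1): flips 2 -> legal
(5,4): no bracket -> illegal
(6,1): flips 2 -> legal
(6,2): no bracket -> illegal
(6,3): no bracket -> illegal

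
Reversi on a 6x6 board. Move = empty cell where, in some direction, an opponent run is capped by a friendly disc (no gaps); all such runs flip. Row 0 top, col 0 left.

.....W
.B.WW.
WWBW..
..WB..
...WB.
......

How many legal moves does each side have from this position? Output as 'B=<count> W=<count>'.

-- B to move --
(0,2): no bracket -> illegal
(0,3): flips 2 -> legal
(0,4): flips 1 -> legal
(1,0): no bracket -> illegal
(1,2): no bracket -> illegal
(1,5): no bracket -> illegal
(2,4): flips 1 -> legal
(2,5): no bracket -> illegal
(3,0): no bracket -> illegal
(3,1): flips 2 -> legal
(3,4): no bracket -> illegal
(4,1): no bracket -> illegal
(4,2): flips 2 -> legal
(5,2): no bracket -> illegal
(5,3): flips 1 -> legal
(5,4): no bracket -> illegal
B mobility = 6
-- W to move --
(0,0): no bracket -> illegal
(0,1): flips 1 -> legal
(0,2): flips 1 -> legal
(1,0): no bracket -> illegal
(1,2): flips 1 -> legal
(2,4): no bracket -> illegal
(3,1): flips 1 -> legal
(3,4): flips 1 -> legal
(3,5): no bracket -> illegal
(4,2): no bracket -> illegal
(4,5): flips 1 -> legal
(5,3): no bracket -> illegal
(5,4): no bracket -> illegal
(5,5): no bracket -> illegal
W mobility = 6

Answer: B=6 W=6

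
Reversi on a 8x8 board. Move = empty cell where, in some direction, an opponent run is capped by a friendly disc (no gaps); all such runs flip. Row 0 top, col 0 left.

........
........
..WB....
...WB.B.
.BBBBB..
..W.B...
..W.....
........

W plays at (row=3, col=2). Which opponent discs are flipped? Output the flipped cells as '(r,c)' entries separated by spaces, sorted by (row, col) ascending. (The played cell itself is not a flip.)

Dir NW: first cell '.' (not opp) -> no flip
Dir N: first cell 'W' (not opp) -> no flip
Dir NE: opp run (2,3), next='.' -> no flip
Dir W: first cell '.' (not opp) -> no flip
Dir E: first cell 'W' (not opp) -> no flip
Dir SW: opp run (4,1), next='.' -> no flip
Dir S: opp run (4,2) capped by W -> flip
Dir SE: opp run (4,3) (5,4), next='.' -> no flip

Answer: (4,2)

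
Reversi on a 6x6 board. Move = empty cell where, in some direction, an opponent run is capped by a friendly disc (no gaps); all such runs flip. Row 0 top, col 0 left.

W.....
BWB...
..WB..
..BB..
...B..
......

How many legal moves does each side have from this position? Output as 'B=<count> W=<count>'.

-- B to move --
(0,1): no bracket -> illegal
(0,2): no bracket -> illegal
(1,3): no bracket -> illegal
(2,0): no bracket -> illegal
(2,1): flips 1 -> legal
(3,1): no bracket -> illegal
B mobility = 1
-- W to move --
(0,1): no bracket -> illegal
(0,2): flips 1 -> legal
(0,3): no bracket -> illegal
(1,3): flips 1 -> legal
(1,4): no bracket -> illegal
(2,0): flips 1 -> legal
(2,1): no bracket -> illegal
(2,4): flips 1 -> legal
(3,1): no bracket -> illegal
(3,4): no bracket -> illegal
(4,1): no bracket -> illegal
(4,2): flips 1 -> legal
(4,4): flips 1 -> legal
(5,2): no bracket -> illegal
(5,3): no bracket -> illegal
(5,4): no bracket -> illegal
W mobility = 6

Answer: B=1 W=6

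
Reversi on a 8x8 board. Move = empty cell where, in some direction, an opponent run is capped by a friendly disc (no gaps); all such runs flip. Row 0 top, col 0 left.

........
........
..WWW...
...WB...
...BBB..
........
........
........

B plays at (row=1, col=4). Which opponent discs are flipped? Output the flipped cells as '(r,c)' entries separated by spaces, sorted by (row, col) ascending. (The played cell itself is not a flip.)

Dir NW: first cell '.' (not opp) -> no flip
Dir N: first cell '.' (not opp) -> no flip
Dir NE: first cell '.' (not opp) -> no flip
Dir W: first cell '.' (not opp) -> no flip
Dir E: first cell '.' (not opp) -> no flip
Dir SW: opp run (2,3), next='.' -> no flip
Dir S: opp run (2,4) capped by B -> flip
Dir SE: first cell '.' (not opp) -> no flip

Answer: (2,4)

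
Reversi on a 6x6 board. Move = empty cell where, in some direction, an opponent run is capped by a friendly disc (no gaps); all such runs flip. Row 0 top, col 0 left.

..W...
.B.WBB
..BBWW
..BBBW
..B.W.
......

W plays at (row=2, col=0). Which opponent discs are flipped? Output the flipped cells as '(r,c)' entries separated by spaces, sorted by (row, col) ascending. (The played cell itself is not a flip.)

Dir NW: edge -> no flip
Dir N: first cell '.' (not opp) -> no flip
Dir NE: opp run (1,1) capped by W -> flip
Dir W: edge -> no flip
Dir E: first cell '.' (not opp) -> no flip
Dir SW: edge -> no flip
Dir S: first cell '.' (not opp) -> no flip
Dir SE: first cell '.' (not opp) -> no flip

Answer: (1,1)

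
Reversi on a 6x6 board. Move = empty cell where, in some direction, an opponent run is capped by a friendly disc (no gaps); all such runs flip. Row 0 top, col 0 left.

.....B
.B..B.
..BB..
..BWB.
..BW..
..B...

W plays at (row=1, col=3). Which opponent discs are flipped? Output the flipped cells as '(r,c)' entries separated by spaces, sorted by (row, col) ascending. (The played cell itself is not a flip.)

Dir NW: first cell '.' (not opp) -> no flip
Dir N: first cell '.' (not opp) -> no flip
Dir NE: first cell '.' (not opp) -> no flip
Dir W: first cell '.' (not opp) -> no flip
Dir E: opp run (1,4), next='.' -> no flip
Dir SW: opp run (2,2), next='.' -> no flip
Dir S: opp run (2,3) capped by W -> flip
Dir SE: first cell '.' (not opp) -> no flip

Answer: (2,3)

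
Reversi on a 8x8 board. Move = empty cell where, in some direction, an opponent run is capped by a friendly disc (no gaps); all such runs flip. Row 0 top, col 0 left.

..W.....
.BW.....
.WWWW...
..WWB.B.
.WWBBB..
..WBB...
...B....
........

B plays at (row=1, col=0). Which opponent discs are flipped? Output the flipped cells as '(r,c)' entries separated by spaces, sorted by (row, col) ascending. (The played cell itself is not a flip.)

Answer: (2,1) (3,2)

Derivation:
Dir NW: edge -> no flip
Dir N: first cell '.' (not opp) -> no flip
Dir NE: first cell '.' (not opp) -> no flip
Dir W: edge -> no flip
Dir E: first cell 'B' (not opp) -> no flip
Dir SW: edge -> no flip
Dir S: first cell '.' (not opp) -> no flip
Dir SE: opp run (2,1) (3,2) capped by B -> flip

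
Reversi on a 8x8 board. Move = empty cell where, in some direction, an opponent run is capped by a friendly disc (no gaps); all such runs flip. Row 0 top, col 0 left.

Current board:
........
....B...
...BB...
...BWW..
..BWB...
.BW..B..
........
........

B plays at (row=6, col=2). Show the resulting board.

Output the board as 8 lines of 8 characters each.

Answer: ........
....B...
...BB...
...BWW..
..BWB...
.BB..B..
..B.....
........

Derivation:
Place B at (6,2); scan 8 dirs for brackets.
Dir NW: first cell 'B' (not opp) -> no flip
Dir N: opp run (5,2) capped by B -> flip
Dir NE: first cell '.' (not opp) -> no flip
Dir W: first cell '.' (not opp) -> no flip
Dir E: first cell '.' (not opp) -> no flip
Dir SW: first cell '.' (not opp) -> no flip
Dir S: first cell '.' (not opp) -> no flip
Dir SE: first cell '.' (not opp) -> no flip
All flips: (5,2)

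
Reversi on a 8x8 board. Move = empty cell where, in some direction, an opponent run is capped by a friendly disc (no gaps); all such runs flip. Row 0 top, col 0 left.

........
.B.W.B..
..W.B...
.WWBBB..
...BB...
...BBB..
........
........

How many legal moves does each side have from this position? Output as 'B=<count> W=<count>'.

Answer: B=3 W=5

Derivation:
-- B to move --
(0,2): flips 1 -> legal
(0,3): no bracket -> illegal
(0,4): no bracket -> illegal
(1,2): no bracket -> illegal
(1,4): no bracket -> illegal
(2,0): no bracket -> illegal
(2,1): flips 1 -> legal
(2,3): no bracket -> illegal
(3,0): flips 2 -> legal
(4,0): no bracket -> illegal
(4,1): no bracket -> illegal
(4,2): no bracket -> illegal
B mobility = 3
-- W to move --
(0,0): flips 1 -> legal
(0,1): no bracket -> illegal
(0,2): no bracket -> illegal
(0,4): no bracket -> illegal
(0,5): no bracket -> illegal
(0,6): no bracket -> illegal
(1,0): no bracket -> illegal
(1,2): no bracket -> illegal
(1,4): no bracket -> illegal
(1,6): no bracket -> illegal
(2,0): no bracket -> illegal
(2,1): no bracket -> illegal
(2,3): no bracket -> illegal
(2,5): no bracket -> illegal
(2,6): no bracket -> illegal
(3,6): flips 3 -> legal
(4,2): no bracket -> illegal
(4,5): no bracket -> illegal
(4,6): flips 2 -> legal
(5,2): no bracket -> illegal
(5,6): no bracket -> illegal
(6,2): no bracket -> illegal
(6,3): no bracket -> illegal
(6,4): no bracket -> illegal
(6,5): flips 2 -> legal
(6,6): flips 3 -> legal
W mobility = 5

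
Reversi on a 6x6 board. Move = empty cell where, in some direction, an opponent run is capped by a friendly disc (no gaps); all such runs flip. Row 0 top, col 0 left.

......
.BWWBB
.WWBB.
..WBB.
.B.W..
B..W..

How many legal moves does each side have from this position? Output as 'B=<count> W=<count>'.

-- B to move --
(0,1): flips 1 -> legal
(0,2): flips 1 -> legal
(0,3): flips 1 -> legal
(0,4): no bracket -> illegal
(1,0): no bracket -> illegal
(2,0): flips 2 -> legal
(3,0): no bracket -> illegal
(3,1): flips 2 -> legal
(4,2): no bracket -> illegal
(4,4): no bracket -> illegal
(5,2): flips 1 -> legal
(5,4): no bracket -> illegal
B mobility = 6
-- W to move --
(0,0): flips 1 -> legal
(0,1): flips 1 -> legal
(0,2): no bracket -> illegal
(0,3): no bracket -> illegal
(0,4): no bracket -> illegal
(0,5): flips 2 -> legal
(1,0): flips 1 -> legal
(2,0): no bracket -> illegal
(2,5): flips 3 -> legal
(3,0): no bracket -> illegal
(3,1): no bracket -> illegal
(3,5): flips 3 -> legal
(4,0): no bracket -> illegal
(4,2): no bracket -> illegal
(4,4): flips 1 -> legal
(4,5): flips 2 -> legal
(5,1): no bracket -> illegal
(5,2): no bracket -> illegal
W mobility = 8

Answer: B=6 W=8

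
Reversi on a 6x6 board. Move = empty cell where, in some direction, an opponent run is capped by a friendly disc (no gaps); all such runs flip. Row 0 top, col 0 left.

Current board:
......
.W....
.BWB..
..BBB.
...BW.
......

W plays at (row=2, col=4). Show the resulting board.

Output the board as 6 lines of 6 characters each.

Place W at (2,4); scan 8 dirs for brackets.
Dir NW: first cell '.' (not opp) -> no flip
Dir N: first cell '.' (not opp) -> no flip
Dir NE: first cell '.' (not opp) -> no flip
Dir W: opp run (2,3) capped by W -> flip
Dir E: first cell '.' (not opp) -> no flip
Dir SW: opp run (3,3), next='.' -> no flip
Dir S: opp run (3,4) capped by W -> flip
Dir SE: first cell '.' (not opp) -> no flip
All flips: (2,3) (3,4)

Answer: ......
.W....
.BWWW.
..BBW.
...BW.
......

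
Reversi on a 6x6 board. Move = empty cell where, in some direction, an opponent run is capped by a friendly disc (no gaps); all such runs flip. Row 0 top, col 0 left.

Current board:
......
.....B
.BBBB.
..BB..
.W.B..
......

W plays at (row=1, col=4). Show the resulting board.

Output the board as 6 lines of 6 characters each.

Answer: ......
....WB
.BBWB.
..WB..
.W.B..
......

Derivation:
Place W at (1,4); scan 8 dirs for brackets.
Dir NW: first cell '.' (not opp) -> no flip
Dir N: first cell '.' (not opp) -> no flip
Dir NE: first cell '.' (not opp) -> no flip
Dir W: first cell '.' (not opp) -> no flip
Dir E: opp run (1,5), next=edge -> no flip
Dir SW: opp run (2,3) (3,2) capped by W -> flip
Dir S: opp run (2,4), next='.' -> no flip
Dir SE: first cell '.' (not opp) -> no flip
All flips: (2,3) (3,2)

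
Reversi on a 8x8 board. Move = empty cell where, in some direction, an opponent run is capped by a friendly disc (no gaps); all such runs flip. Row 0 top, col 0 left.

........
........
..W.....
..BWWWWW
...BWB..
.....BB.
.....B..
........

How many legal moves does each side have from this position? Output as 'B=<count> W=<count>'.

Answer: B=5 W=9

Derivation:
-- B to move --
(1,1): flips 3 -> legal
(1,2): flips 1 -> legal
(1,3): no bracket -> illegal
(2,1): no bracket -> illegal
(2,3): flips 2 -> legal
(2,4): no bracket -> illegal
(2,5): flips 2 -> legal
(2,6): no bracket -> illegal
(2,7): flips 1 -> legal
(3,1): no bracket -> illegal
(4,2): no bracket -> illegal
(4,6): no bracket -> illegal
(4,7): no bracket -> illegal
(5,3): no bracket -> illegal
(5,4): no bracket -> illegal
B mobility = 5
-- W to move --
(2,1): no bracket -> illegal
(2,3): no bracket -> illegal
(3,1): flips 1 -> legal
(4,1): no bracket -> illegal
(4,2): flips 2 -> legal
(4,6): flips 1 -> legal
(4,7): no bracket -> illegal
(5,2): flips 1 -> legal
(5,3): flips 1 -> legal
(5,4): flips 1 -> legal
(5,7): no bracket -> illegal
(6,4): no bracket -> illegal
(6,6): flips 1 -> legal
(6,7): flips 2 -> legal
(7,4): no bracket -> illegal
(7,5): flips 3 -> legal
(7,6): no bracket -> illegal
W mobility = 9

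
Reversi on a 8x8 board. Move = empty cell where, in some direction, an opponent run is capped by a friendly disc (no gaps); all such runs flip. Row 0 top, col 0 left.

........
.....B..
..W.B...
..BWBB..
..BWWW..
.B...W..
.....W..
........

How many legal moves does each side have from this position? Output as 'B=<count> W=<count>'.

Answer: B=7 W=11

Derivation:
-- B to move --
(1,1): no bracket -> illegal
(1,2): flips 1 -> legal
(1,3): no bracket -> illegal
(2,1): no bracket -> illegal
(2,3): no bracket -> illegal
(3,1): no bracket -> illegal
(3,6): no bracket -> illegal
(4,6): flips 3 -> legal
(5,2): flips 1 -> legal
(5,3): flips 1 -> legal
(5,4): flips 2 -> legal
(5,6): flips 1 -> legal
(6,4): no bracket -> illegal
(6,6): no bracket -> illegal
(7,4): no bracket -> illegal
(7,5): flips 3 -> legal
(7,6): no bracket -> illegal
B mobility = 7
-- W to move --
(0,4): no bracket -> illegal
(0,5): no bracket -> illegal
(0,6): flips 2 -> legal
(1,3): no bracket -> illegal
(1,4): flips 2 -> legal
(1,6): no bracket -> illegal
(2,1): flips 1 -> legal
(2,3): flips 1 -> legal
(2,5): flips 2 -> legal
(2,6): flips 1 -> legal
(3,1): flips 1 -> legal
(3,6): flips 2 -> legal
(4,0): no bracket -> illegal
(4,1): flips 1 -> legal
(4,6): no bracket -> illegal
(5,0): no bracket -> illegal
(5,2): flips 2 -> legal
(5,3): no bracket -> illegal
(6,0): flips 2 -> legal
(6,1): no bracket -> illegal
(6,2): no bracket -> illegal
W mobility = 11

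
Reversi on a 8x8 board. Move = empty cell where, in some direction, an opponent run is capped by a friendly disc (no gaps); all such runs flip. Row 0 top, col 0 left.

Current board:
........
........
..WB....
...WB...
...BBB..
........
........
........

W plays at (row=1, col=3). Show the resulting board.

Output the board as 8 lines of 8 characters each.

Place W at (1,3); scan 8 dirs for brackets.
Dir NW: first cell '.' (not opp) -> no flip
Dir N: first cell '.' (not opp) -> no flip
Dir NE: first cell '.' (not opp) -> no flip
Dir W: first cell '.' (not opp) -> no flip
Dir E: first cell '.' (not opp) -> no flip
Dir SW: first cell 'W' (not opp) -> no flip
Dir S: opp run (2,3) capped by W -> flip
Dir SE: first cell '.' (not opp) -> no flip
All flips: (2,3)

Answer: ........
...W....
..WW....
...WB...
...BBB..
........
........
........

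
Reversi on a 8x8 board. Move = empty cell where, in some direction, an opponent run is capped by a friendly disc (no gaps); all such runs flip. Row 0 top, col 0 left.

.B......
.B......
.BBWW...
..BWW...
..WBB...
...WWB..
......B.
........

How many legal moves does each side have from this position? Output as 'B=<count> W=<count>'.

Answer: B=10 W=11

Derivation:
-- B to move --
(1,2): no bracket -> illegal
(1,3): flips 2 -> legal
(1,4): flips 3 -> legal
(1,5): no bracket -> illegal
(2,5): flips 3 -> legal
(3,1): no bracket -> illegal
(3,5): flips 2 -> legal
(4,1): flips 1 -> legal
(4,5): no bracket -> illegal
(5,1): no bracket -> illegal
(5,2): flips 3 -> legal
(6,2): flips 1 -> legal
(6,3): flips 1 -> legal
(6,4): flips 1 -> legal
(6,5): flips 1 -> legal
B mobility = 10
-- W to move --
(0,0): flips 2 -> legal
(0,2): no bracket -> illegal
(1,0): flips 3 -> legal
(1,2): flips 2 -> legal
(1,3): no bracket -> illegal
(2,0): flips 2 -> legal
(3,0): no bracket -> illegal
(3,1): flips 1 -> legal
(3,5): flips 1 -> legal
(4,1): flips 1 -> legal
(4,5): flips 2 -> legal
(4,6): no bracket -> illegal
(5,2): flips 1 -> legal
(5,6): flips 1 -> legal
(5,7): no bracket -> illegal
(6,4): no bracket -> illegal
(6,5): no bracket -> illegal
(6,7): no bracket -> illegal
(7,5): no bracket -> illegal
(7,6): no bracket -> illegal
(7,7): flips 3 -> legal
W mobility = 11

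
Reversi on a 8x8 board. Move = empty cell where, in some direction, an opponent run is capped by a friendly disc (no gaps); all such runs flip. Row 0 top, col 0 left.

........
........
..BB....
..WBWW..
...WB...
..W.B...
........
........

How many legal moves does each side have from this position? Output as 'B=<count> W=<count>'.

-- B to move --
(2,1): flips 2 -> legal
(2,4): flips 1 -> legal
(2,5): no bracket -> illegal
(2,6): flips 1 -> legal
(3,1): flips 1 -> legal
(3,6): flips 2 -> legal
(4,1): flips 1 -> legal
(4,2): flips 2 -> legal
(4,5): flips 1 -> legal
(4,6): no bracket -> illegal
(5,1): no bracket -> illegal
(5,3): flips 1 -> legal
(6,1): no bracket -> illegal
(6,2): no bracket -> illegal
(6,3): no bracket -> illegal
B mobility = 9
-- W to move --
(1,1): no bracket -> illegal
(1,2): flips 2 -> legal
(1,3): flips 2 -> legal
(1,4): flips 1 -> legal
(2,1): no bracket -> illegal
(2,4): no bracket -> illegal
(3,1): no bracket -> illegal
(4,2): no bracket -> illegal
(4,5): flips 1 -> legal
(5,3): flips 1 -> legal
(5,5): no bracket -> illegal
(6,3): no bracket -> illegal
(6,4): flips 2 -> legal
(6,5): flips 1 -> legal
W mobility = 7

Answer: B=9 W=7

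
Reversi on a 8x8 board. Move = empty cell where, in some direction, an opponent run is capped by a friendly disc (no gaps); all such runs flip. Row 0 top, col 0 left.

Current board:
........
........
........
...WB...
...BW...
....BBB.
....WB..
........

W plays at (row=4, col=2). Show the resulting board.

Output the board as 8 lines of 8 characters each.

Place W at (4,2); scan 8 dirs for brackets.
Dir NW: first cell '.' (not opp) -> no flip
Dir N: first cell '.' (not opp) -> no flip
Dir NE: first cell 'W' (not opp) -> no flip
Dir W: first cell '.' (not opp) -> no flip
Dir E: opp run (4,3) capped by W -> flip
Dir SW: first cell '.' (not opp) -> no flip
Dir S: first cell '.' (not opp) -> no flip
Dir SE: first cell '.' (not opp) -> no flip
All flips: (4,3)

Answer: ........
........
........
...WB...
..WWW...
....BBB.
....WB..
........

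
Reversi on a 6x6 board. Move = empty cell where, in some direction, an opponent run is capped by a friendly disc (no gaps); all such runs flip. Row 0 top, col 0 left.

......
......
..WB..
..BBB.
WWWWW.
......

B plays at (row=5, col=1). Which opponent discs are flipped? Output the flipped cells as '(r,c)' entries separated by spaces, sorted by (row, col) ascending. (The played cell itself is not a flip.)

Answer: (4,2)

Derivation:
Dir NW: opp run (4,0), next=edge -> no flip
Dir N: opp run (4,1), next='.' -> no flip
Dir NE: opp run (4,2) capped by B -> flip
Dir W: first cell '.' (not opp) -> no flip
Dir E: first cell '.' (not opp) -> no flip
Dir SW: edge -> no flip
Dir S: edge -> no flip
Dir SE: edge -> no flip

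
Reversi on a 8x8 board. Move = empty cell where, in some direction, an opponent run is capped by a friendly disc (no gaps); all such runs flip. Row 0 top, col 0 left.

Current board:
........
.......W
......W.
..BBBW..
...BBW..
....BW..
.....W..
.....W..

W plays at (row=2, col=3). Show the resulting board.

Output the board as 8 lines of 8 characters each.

Place W at (2,3); scan 8 dirs for brackets.
Dir NW: first cell '.' (not opp) -> no flip
Dir N: first cell '.' (not opp) -> no flip
Dir NE: first cell '.' (not opp) -> no flip
Dir W: first cell '.' (not opp) -> no flip
Dir E: first cell '.' (not opp) -> no flip
Dir SW: opp run (3,2), next='.' -> no flip
Dir S: opp run (3,3) (4,3), next='.' -> no flip
Dir SE: opp run (3,4) capped by W -> flip
All flips: (3,4)

Answer: ........
.......W
...W..W.
..BBWW..
...BBW..
....BW..
.....W..
.....W..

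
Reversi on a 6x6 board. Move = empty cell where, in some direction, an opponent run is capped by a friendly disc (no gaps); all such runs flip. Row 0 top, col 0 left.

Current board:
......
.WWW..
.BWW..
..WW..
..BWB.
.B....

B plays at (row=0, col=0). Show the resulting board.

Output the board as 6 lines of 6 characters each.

Place B at (0,0); scan 8 dirs for brackets.
Dir NW: edge -> no flip
Dir N: edge -> no flip
Dir NE: edge -> no flip
Dir W: edge -> no flip
Dir E: first cell '.' (not opp) -> no flip
Dir SW: edge -> no flip
Dir S: first cell '.' (not opp) -> no flip
Dir SE: opp run (1,1) (2,2) (3,3) capped by B -> flip
All flips: (1,1) (2,2) (3,3)

Answer: B.....
.BWW..
.BBW..
..WB..
..BWB.
.B....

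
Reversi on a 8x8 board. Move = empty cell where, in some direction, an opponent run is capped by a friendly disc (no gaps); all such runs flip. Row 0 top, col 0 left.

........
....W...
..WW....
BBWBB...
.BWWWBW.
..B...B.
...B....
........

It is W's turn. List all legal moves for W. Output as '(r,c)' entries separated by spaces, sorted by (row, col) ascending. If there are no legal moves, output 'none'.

Answer: (2,0) (2,4) (2,5) (3,5) (4,0) (5,0) (6,1) (6,2) (6,6) (6,7)

Derivation:
(2,0): flips 1 -> legal
(2,1): no bracket -> illegal
(2,4): flips 2 -> legal
(2,5): flips 1 -> legal
(3,5): flips 2 -> legal
(3,6): no bracket -> illegal
(4,0): flips 2 -> legal
(4,7): no bracket -> illegal
(5,0): flips 1 -> legal
(5,1): no bracket -> illegal
(5,3): no bracket -> illegal
(5,4): no bracket -> illegal
(5,5): no bracket -> illegal
(5,7): no bracket -> illegal
(6,1): flips 1 -> legal
(6,2): flips 1 -> legal
(6,4): no bracket -> illegal
(6,5): no bracket -> illegal
(6,6): flips 1 -> legal
(6,7): flips 3 -> legal
(7,2): no bracket -> illegal
(7,3): no bracket -> illegal
(7,4): no bracket -> illegal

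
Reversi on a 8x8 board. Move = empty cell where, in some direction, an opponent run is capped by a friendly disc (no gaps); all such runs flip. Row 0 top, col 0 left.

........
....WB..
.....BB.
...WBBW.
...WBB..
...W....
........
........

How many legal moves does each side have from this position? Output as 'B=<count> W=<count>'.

-- B to move --
(0,3): flips 1 -> legal
(0,4): no bracket -> illegal
(0,5): no bracket -> illegal
(1,3): flips 1 -> legal
(2,2): flips 1 -> legal
(2,3): no bracket -> illegal
(2,4): no bracket -> illegal
(2,7): flips 1 -> legal
(3,2): flips 1 -> legal
(3,7): flips 1 -> legal
(4,2): flips 1 -> legal
(4,6): flips 1 -> legal
(4,7): flips 1 -> legal
(5,2): flips 1 -> legal
(5,4): no bracket -> illegal
(6,2): flips 1 -> legal
(6,3): no bracket -> illegal
(6,4): no bracket -> illegal
B mobility = 11
-- W to move --
(0,4): no bracket -> illegal
(0,5): no bracket -> illegal
(0,6): no bracket -> illegal
(1,6): flips 4 -> legal
(1,7): flips 3 -> legal
(2,3): no bracket -> illegal
(2,4): no bracket -> illegal
(2,7): no bracket -> illegal
(3,7): no bracket -> illegal
(4,6): flips 2 -> legal
(5,4): flips 1 -> legal
(5,5): flips 1 -> legal
(5,6): no bracket -> illegal
W mobility = 5

Answer: B=11 W=5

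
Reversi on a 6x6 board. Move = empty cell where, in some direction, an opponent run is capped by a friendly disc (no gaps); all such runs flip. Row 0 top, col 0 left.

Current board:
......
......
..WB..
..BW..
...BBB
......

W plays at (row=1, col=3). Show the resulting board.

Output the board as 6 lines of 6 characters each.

Place W at (1,3); scan 8 dirs for brackets.
Dir NW: first cell '.' (not opp) -> no flip
Dir N: first cell '.' (not opp) -> no flip
Dir NE: first cell '.' (not opp) -> no flip
Dir W: first cell '.' (not opp) -> no flip
Dir E: first cell '.' (not opp) -> no flip
Dir SW: first cell 'W' (not opp) -> no flip
Dir S: opp run (2,3) capped by W -> flip
Dir SE: first cell '.' (not opp) -> no flip
All flips: (2,3)

Answer: ......
...W..
..WW..
..BW..
...BBB
......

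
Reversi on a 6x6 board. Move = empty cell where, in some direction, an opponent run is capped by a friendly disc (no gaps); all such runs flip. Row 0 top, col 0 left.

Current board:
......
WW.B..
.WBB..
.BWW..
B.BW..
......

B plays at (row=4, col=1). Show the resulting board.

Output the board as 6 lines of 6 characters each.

Answer: ......
WW.B..
.WBB..
.BBW..
BBBW..
......

Derivation:
Place B at (4,1); scan 8 dirs for brackets.
Dir NW: first cell '.' (not opp) -> no flip
Dir N: first cell 'B' (not opp) -> no flip
Dir NE: opp run (3,2) capped by B -> flip
Dir W: first cell 'B' (not opp) -> no flip
Dir E: first cell 'B' (not opp) -> no flip
Dir SW: first cell '.' (not opp) -> no flip
Dir S: first cell '.' (not opp) -> no flip
Dir SE: first cell '.' (not opp) -> no flip
All flips: (3,2)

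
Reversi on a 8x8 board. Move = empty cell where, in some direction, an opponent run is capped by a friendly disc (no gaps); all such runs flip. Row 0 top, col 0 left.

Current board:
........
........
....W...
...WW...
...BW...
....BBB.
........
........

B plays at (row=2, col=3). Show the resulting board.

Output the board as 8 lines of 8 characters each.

Answer: ........
........
...BW...
...BW...
...BW...
....BBB.
........
........

Derivation:
Place B at (2,3); scan 8 dirs for brackets.
Dir NW: first cell '.' (not opp) -> no flip
Dir N: first cell '.' (not opp) -> no flip
Dir NE: first cell '.' (not opp) -> no flip
Dir W: first cell '.' (not opp) -> no flip
Dir E: opp run (2,4), next='.' -> no flip
Dir SW: first cell '.' (not opp) -> no flip
Dir S: opp run (3,3) capped by B -> flip
Dir SE: opp run (3,4), next='.' -> no flip
All flips: (3,3)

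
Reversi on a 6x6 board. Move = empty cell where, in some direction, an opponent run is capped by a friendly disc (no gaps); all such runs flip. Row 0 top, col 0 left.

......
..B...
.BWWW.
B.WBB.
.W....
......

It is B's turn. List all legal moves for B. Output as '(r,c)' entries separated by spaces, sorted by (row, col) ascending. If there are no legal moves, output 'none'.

(1,1): flips 1 -> legal
(1,3): flips 1 -> legal
(1,4): flips 1 -> legal
(1,5): flips 1 -> legal
(2,5): flips 3 -> legal
(3,1): flips 1 -> legal
(3,5): no bracket -> illegal
(4,0): no bracket -> illegal
(4,2): flips 2 -> legal
(4,3): flips 1 -> legal
(5,0): no bracket -> illegal
(5,1): no bracket -> illegal
(5,2): flips 1 -> legal

Answer: (1,1) (1,3) (1,4) (1,5) (2,5) (3,1) (4,2) (4,3) (5,2)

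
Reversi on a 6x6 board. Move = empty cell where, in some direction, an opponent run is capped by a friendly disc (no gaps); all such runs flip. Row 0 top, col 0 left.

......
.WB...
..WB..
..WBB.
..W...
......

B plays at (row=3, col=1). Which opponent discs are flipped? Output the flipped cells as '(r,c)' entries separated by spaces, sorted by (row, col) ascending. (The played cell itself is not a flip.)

Dir NW: first cell '.' (not opp) -> no flip
Dir N: first cell '.' (not opp) -> no flip
Dir NE: opp run (2,2), next='.' -> no flip
Dir W: first cell '.' (not opp) -> no flip
Dir E: opp run (3,2) capped by B -> flip
Dir SW: first cell '.' (not opp) -> no flip
Dir S: first cell '.' (not opp) -> no flip
Dir SE: opp run (4,2), next='.' -> no flip

Answer: (3,2)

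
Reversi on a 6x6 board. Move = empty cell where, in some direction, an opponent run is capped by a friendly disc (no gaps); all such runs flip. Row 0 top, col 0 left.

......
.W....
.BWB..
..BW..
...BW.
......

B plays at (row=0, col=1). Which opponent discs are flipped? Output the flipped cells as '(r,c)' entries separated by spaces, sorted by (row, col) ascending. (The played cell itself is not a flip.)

Answer: (1,1)

Derivation:
Dir NW: edge -> no flip
Dir N: edge -> no flip
Dir NE: edge -> no flip
Dir W: first cell '.' (not opp) -> no flip
Dir E: first cell '.' (not opp) -> no flip
Dir SW: first cell '.' (not opp) -> no flip
Dir S: opp run (1,1) capped by B -> flip
Dir SE: first cell '.' (not opp) -> no flip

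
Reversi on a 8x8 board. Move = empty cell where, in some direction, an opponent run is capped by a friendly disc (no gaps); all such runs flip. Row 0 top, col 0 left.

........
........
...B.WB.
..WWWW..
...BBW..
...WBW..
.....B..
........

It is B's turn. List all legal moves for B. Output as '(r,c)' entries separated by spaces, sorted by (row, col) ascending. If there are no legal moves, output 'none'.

(1,4): no bracket -> illegal
(1,5): flips 4 -> legal
(1,6): flips 2 -> legal
(2,1): flips 1 -> legal
(2,2): flips 1 -> legal
(2,4): flips 2 -> legal
(3,1): no bracket -> illegal
(3,6): flips 1 -> legal
(4,1): flips 1 -> legal
(4,2): no bracket -> illegal
(4,6): flips 1 -> legal
(5,2): flips 1 -> legal
(5,6): flips 3 -> legal
(6,2): flips 1 -> legal
(6,3): flips 1 -> legal
(6,4): no bracket -> illegal
(6,6): flips 1 -> legal

Answer: (1,5) (1,6) (2,1) (2,2) (2,4) (3,6) (4,1) (4,6) (5,2) (5,6) (6,2) (6,3) (6,6)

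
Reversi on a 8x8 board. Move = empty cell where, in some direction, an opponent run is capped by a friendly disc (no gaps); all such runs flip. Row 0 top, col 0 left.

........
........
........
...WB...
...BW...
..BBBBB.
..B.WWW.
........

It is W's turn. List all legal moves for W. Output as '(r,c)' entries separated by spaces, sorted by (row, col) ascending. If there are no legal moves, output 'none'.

Answer: (2,4) (3,2) (3,5) (4,2) (4,5) (4,6) (4,7) (6,3) (7,1)

Derivation:
(2,3): no bracket -> illegal
(2,4): flips 1 -> legal
(2,5): no bracket -> illegal
(3,2): flips 2 -> legal
(3,5): flips 1 -> legal
(4,1): no bracket -> illegal
(4,2): flips 2 -> legal
(4,5): flips 1 -> legal
(4,6): flips 2 -> legal
(4,7): flips 1 -> legal
(5,1): no bracket -> illegal
(5,7): no bracket -> illegal
(6,1): no bracket -> illegal
(6,3): flips 2 -> legal
(6,7): no bracket -> illegal
(7,1): flips 2 -> legal
(7,2): no bracket -> illegal
(7,3): no bracket -> illegal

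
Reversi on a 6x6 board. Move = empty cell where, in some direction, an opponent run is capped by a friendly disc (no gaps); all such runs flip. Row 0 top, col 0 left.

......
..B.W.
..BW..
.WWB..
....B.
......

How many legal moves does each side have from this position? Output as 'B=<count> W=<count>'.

Answer: B=6 W=6

Derivation:
-- B to move --
(0,3): no bracket -> illegal
(0,4): no bracket -> illegal
(0,5): no bracket -> illegal
(1,3): flips 1 -> legal
(1,5): no bracket -> illegal
(2,0): no bracket -> illegal
(2,1): no bracket -> illegal
(2,4): flips 1 -> legal
(2,5): no bracket -> illegal
(3,0): flips 2 -> legal
(3,4): flips 1 -> legal
(4,0): flips 1 -> legal
(4,1): no bracket -> illegal
(4,2): flips 1 -> legal
(4,3): no bracket -> illegal
B mobility = 6
-- W to move --
(0,1): flips 1 -> legal
(0,2): flips 2 -> legal
(0,3): no bracket -> illegal
(1,1): no bracket -> illegal
(1,3): flips 1 -> legal
(2,1): flips 1 -> legal
(2,4): no bracket -> illegal
(3,4): flips 1 -> legal
(3,5): no bracket -> illegal
(4,2): no bracket -> illegal
(4,3): flips 1 -> legal
(4,5): no bracket -> illegal
(5,3): no bracket -> illegal
(5,4): no bracket -> illegal
(5,5): no bracket -> illegal
W mobility = 6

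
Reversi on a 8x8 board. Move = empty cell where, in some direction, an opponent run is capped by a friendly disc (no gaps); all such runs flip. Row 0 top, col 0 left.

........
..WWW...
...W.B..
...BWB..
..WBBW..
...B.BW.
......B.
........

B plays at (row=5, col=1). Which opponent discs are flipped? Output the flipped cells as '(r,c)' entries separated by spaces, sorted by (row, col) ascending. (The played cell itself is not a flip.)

Answer: (4,2)

Derivation:
Dir NW: first cell '.' (not opp) -> no flip
Dir N: first cell '.' (not opp) -> no flip
Dir NE: opp run (4,2) capped by B -> flip
Dir W: first cell '.' (not opp) -> no flip
Dir E: first cell '.' (not opp) -> no flip
Dir SW: first cell '.' (not opp) -> no flip
Dir S: first cell '.' (not opp) -> no flip
Dir SE: first cell '.' (not opp) -> no flip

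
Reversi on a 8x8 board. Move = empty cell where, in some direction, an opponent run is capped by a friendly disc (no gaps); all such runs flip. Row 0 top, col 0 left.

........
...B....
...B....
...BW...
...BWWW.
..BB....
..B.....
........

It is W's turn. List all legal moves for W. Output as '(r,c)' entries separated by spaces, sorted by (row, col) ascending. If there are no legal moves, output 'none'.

Answer: (1,2) (2,2) (3,2) (4,2) (6,1) (7,1)

Derivation:
(0,2): no bracket -> illegal
(0,3): no bracket -> illegal
(0,4): no bracket -> illegal
(1,2): flips 1 -> legal
(1,4): no bracket -> illegal
(2,2): flips 1 -> legal
(2,4): no bracket -> illegal
(3,2): flips 1 -> legal
(4,1): no bracket -> illegal
(4,2): flips 1 -> legal
(5,1): no bracket -> illegal
(5,4): no bracket -> illegal
(6,1): flips 2 -> legal
(6,3): no bracket -> illegal
(6,4): no bracket -> illegal
(7,1): flips 2 -> legal
(7,2): no bracket -> illegal
(7,3): no bracket -> illegal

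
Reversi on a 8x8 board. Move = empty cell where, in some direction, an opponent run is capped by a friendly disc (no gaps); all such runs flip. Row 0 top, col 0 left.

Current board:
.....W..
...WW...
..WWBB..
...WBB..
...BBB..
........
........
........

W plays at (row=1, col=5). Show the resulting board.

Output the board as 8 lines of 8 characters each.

Place W at (1,5); scan 8 dirs for brackets.
Dir NW: first cell '.' (not opp) -> no flip
Dir N: first cell 'W' (not opp) -> no flip
Dir NE: first cell '.' (not opp) -> no flip
Dir W: first cell 'W' (not opp) -> no flip
Dir E: first cell '.' (not opp) -> no flip
Dir SW: opp run (2,4) capped by W -> flip
Dir S: opp run (2,5) (3,5) (4,5), next='.' -> no flip
Dir SE: first cell '.' (not opp) -> no flip
All flips: (2,4)

Answer: .....W..
...WWW..
..WWWB..
...WBB..
...BBB..
........
........
........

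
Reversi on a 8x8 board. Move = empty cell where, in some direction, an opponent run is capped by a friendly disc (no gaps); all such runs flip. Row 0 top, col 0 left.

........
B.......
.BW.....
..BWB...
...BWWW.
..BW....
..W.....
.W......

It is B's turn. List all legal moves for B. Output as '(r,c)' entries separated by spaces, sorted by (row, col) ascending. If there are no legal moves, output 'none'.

(1,1): no bracket -> illegal
(1,2): flips 1 -> legal
(1,3): no bracket -> illegal
(2,3): flips 2 -> legal
(2,4): no bracket -> illegal
(3,1): no bracket -> illegal
(3,5): no bracket -> illegal
(3,6): no bracket -> illegal
(3,7): no bracket -> illegal
(4,2): no bracket -> illegal
(4,7): flips 3 -> legal
(5,1): no bracket -> illegal
(5,4): flips 2 -> legal
(5,5): no bracket -> illegal
(5,6): flips 1 -> legal
(5,7): no bracket -> illegal
(6,0): no bracket -> illegal
(6,1): no bracket -> illegal
(6,3): flips 1 -> legal
(6,4): no bracket -> illegal
(7,0): no bracket -> illegal
(7,2): flips 1 -> legal
(7,3): no bracket -> illegal

Answer: (1,2) (2,3) (4,7) (5,4) (5,6) (6,3) (7,2)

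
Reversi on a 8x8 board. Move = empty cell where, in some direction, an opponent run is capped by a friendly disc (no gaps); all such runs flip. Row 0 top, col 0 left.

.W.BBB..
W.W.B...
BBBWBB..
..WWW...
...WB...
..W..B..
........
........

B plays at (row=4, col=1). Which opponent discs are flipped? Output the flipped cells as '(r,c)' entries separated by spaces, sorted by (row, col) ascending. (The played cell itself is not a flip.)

Dir NW: first cell '.' (not opp) -> no flip
Dir N: first cell '.' (not opp) -> no flip
Dir NE: opp run (3,2) (2,3) capped by B -> flip
Dir W: first cell '.' (not opp) -> no flip
Dir E: first cell '.' (not opp) -> no flip
Dir SW: first cell '.' (not opp) -> no flip
Dir S: first cell '.' (not opp) -> no flip
Dir SE: opp run (5,2), next='.' -> no flip

Answer: (2,3) (3,2)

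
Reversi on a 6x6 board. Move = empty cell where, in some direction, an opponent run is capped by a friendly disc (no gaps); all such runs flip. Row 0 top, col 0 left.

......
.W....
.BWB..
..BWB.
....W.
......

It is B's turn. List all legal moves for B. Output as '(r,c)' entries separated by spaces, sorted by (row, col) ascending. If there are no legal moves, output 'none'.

(0,0): no bracket -> illegal
(0,1): flips 1 -> legal
(0,2): no bracket -> illegal
(1,0): no bracket -> illegal
(1,2): flips 1 -> legal
(1,3): no bracket -> illegal
(2,0): no bracket -> illegal
(2,4): no bracket -> illegal
(3,1): no bracket -> illegal
(3,5): no bracket -> illegal
(4,2): no bracket -> illegal
(4,3): flips 1 -> legal
(4,5): no bracket -> illegal
(5,3): no bracket -> illegal
(5,4): flips 1 -> legal
(5,5): no bracket -> illegal

Answer: (0,1) (1,2) (4,3) (5,4)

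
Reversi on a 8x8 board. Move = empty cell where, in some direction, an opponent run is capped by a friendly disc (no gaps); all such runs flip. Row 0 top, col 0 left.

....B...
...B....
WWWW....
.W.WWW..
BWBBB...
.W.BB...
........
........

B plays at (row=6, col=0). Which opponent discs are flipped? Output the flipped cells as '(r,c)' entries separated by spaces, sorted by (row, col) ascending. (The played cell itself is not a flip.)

Answer: (5,1)

Derivation:
Dir NW: edge -> no flip
Dir N: first cell '.' (not opp) -> no flip
Dir NE: opp run (5,1) capped by B -> flip
Dir W: edge -> no flip
Dir E: first cell '.' (not opp) -> no flip
Dir SW: edge -> no flip
Dir S: first cell '.' (not opp) -> no flip
Dir SE: first cell '.' (not opp) -> no flip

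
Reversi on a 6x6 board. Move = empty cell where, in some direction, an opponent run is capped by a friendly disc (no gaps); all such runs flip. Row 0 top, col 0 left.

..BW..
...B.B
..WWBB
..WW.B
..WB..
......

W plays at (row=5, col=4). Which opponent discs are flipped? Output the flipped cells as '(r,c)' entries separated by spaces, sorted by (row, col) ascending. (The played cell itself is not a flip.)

Answer: (4,3)

Derivation:
Dir NW: opp run (4,3) capped by W -> flip
Dir N: first cell '.' (not opp) -> no flip
Dir NE: first cell '.' (not opp) -> no flip
Dir W: first cell '.' (not opp) -> no flip
Dir E: first cell '.' (not opp) -> no flip
Dir SW: edge -> no flip
Dir S: edge -> no flip
Dir SE: edge -> no flip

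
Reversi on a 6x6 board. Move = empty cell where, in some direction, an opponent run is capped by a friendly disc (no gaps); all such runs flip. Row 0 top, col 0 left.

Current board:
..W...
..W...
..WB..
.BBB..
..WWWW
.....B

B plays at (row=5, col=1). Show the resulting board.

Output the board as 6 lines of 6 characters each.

Answer: ..W...
..W...
..WB..
.BBB..
..BWWW
.B...B

Derivation:
Place B at (5,1); scan 8 dirs for brackets.
Dir NW: first cell '.' (not opp) -> no flip
Dir N: first cell '.' (not opp) -> no flip
Dir NE: opp run (4,2) capped by B -> flip
Dir W: first cell '.' (not opp) -> no flip
Dir E: first cell '.' (not opp) -> no flip
Dir SW: edge -> no flip
Dir S: edge -> no flip
Dir SE: edge -> no flip
All flips: (4,2)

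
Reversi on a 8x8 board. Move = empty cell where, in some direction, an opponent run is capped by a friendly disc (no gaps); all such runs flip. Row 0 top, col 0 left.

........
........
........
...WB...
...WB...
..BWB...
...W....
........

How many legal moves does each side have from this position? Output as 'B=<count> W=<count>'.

-- B to move --
(2,2): flips 1 -> legal
(2,3): no bracket -> illegal
(2,4): no bracket -> illegal
(3,2): flips 2 -> legal
(4,2): flips 1 -> legal
(6,2): flips 1 -> legal
(6,4): no bracket -> illegal
(7,2): flips 1 -> legal
(7,3): no bracket -> illegal
(7,4): flips 1 -> legal
B mobility = 6
-- W to move --
(2,3): no bracket -> illegal
(2,4): no bracket -> illegal
(2,5): flips 1 -> legal
(3,5): flips 2 -> legal
(4,1): flips 1 -> legal
(4,2): no bracket -> illegal
(4,5): flips 2 -> legal
(5,1): flips 1 -> legal
(5,5): flips 2 -> legal
(6,1): flips 1 -> legal
(6,2): no bracket -> illegal
(6,4): no bracket -> illegal
(6,5): flips 1 -> legal
W mobility = 8

Answer: B=6 W=8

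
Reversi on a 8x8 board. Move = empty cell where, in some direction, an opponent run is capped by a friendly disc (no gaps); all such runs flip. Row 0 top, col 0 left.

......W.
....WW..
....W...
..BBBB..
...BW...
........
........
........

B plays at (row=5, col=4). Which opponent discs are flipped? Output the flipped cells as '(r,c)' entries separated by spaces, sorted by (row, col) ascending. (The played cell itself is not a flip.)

Answer: (4,4)

Derivation:
Dir NW: first cell 'B' (not opp) -> no flip
Dir N: opp run (4,4) capped by B -> flip
Dir NE: first cell '.' (not opp) -> no flip
Dir W: first cell '.' (not opp) -> no flip
Dir E: first cell '.' (not opp) -> no flip
Dir SW: first cell '.' (not opp) -> no flip
Dir S: first cell '.' (not opp) -> no flip
Dir SE: first cell '.' (not opp) -> no flip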